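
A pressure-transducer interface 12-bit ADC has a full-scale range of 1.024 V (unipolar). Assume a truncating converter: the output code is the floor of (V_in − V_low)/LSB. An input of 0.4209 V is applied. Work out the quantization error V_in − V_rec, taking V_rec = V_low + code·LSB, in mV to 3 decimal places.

LSB = 1.024/2^12 = 250.00 µV.
Scaled input = 1683.6000 LSBs, so code = 1683.
Code 1683 maps back to 0 + 1683×0.00025 V = 0.42075 V.
Difference: 0.00015 V → 0.150 mV.

0.150 mV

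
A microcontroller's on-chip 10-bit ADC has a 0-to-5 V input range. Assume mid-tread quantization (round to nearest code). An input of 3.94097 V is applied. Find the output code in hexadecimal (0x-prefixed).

LSB = 5 V / 1024 = 4.883 mV.
(3.94097 − 0) / 0.00488281 = 807.111 LSBs.
round(807.111) = 807.
In hexadecimal (0x-prefixed): 0x327.

code 0x327 (decimal 807)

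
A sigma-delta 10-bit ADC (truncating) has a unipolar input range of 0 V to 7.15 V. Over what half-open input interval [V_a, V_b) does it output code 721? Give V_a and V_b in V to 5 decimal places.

[5.03433 V, 5.04131 V)

LSB = 7.15/2^10 = 6.982 mV.
V_a = V_low + 721·LSB = 5.03433 V; V_b = V_low + 722·LSB = 5.04131 V.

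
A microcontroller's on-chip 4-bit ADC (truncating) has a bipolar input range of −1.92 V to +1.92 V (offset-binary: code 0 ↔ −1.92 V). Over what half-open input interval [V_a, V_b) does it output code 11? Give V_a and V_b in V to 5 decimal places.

[0.72000 V, 0.96000 V)

LSB = 3.84/2^4 = 240.000 mV.
V_a = V_low + 11·LSB = 0.72 V; V_b = V_low + 12·LSB = 0.96 V.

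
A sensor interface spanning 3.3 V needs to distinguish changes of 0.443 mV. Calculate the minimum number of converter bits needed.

Number of steps required ≥ 3.3 V / 0.443 mV = 7449.21.
Need 2^N ≥ 7449.21; 2^12 = 4096, 2^13 = 8192.
Minimum N = 13.

13 bits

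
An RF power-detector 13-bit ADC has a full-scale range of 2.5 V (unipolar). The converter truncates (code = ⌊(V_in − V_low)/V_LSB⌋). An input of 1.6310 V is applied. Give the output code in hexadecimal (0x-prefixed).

code 0x14E0 (decimal 5344)

Full-scale span = 2.5 V; LSB = 2.5/2^13 = 305.18 µV.
(1.6310 − 0) / 0.000305176 = 5344.461 LSBs.
So the output code is 5344.
In hexadecimal (0x-prefixed): 0x14E0.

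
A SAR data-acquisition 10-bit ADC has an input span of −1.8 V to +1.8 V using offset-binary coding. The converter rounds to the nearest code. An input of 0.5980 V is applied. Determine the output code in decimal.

LSB = 3.6 V / 1024 = 3.516 mV.
Input sits at 682.098 steps above V_low.
round(682.098) = 682.

code 682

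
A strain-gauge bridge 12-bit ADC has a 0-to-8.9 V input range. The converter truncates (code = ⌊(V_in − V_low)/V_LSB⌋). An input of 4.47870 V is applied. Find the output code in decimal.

code 2061

Full-scale span = 8.9 V; LSB = 8.9/2^12 = 2.173 mV.
(V_in − V_low)/LSB = (4.47870 − 0) / 0.00217285 = 2061.208.
Floor → code 2061.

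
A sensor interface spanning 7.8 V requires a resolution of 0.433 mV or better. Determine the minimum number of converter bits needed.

15 bits

Number of steps required ≥ 7.8 V / 0.433 mV = 18013.86.
Need 2^N ≥ 18013.86; 2^14 = 16384, 2^15 = 32768.
Minimum N = 15.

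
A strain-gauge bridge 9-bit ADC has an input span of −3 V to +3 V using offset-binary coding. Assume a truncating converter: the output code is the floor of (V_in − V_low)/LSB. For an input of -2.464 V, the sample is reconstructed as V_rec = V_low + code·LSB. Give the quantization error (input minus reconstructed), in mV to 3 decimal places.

Step size: 6 V ÷ 2^9 = 11.719 mV.
Scaled input = 45.7387 LSBs, so code = 45.
Reconstructed: -2.4726562 V.
Error = -2.464 − (−2.4726562) = 0.00865625 V = 8.656 mV.

8.656 mV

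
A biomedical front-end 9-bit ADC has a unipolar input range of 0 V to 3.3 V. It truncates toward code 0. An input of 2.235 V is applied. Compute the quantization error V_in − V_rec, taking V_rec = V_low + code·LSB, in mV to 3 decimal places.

4.922 mV

One LSB is 3.3 V / 512 = 6.445 mV.
(2.235 − 0)/0.00644531 = 346.7636; ⌊·⌋ gives code 346.
Code 346 maps back to 0 + 346×0.00644531 V = 2.2300781 V.
V_in − V_rec = 0.00492188 V = 4.922 mV.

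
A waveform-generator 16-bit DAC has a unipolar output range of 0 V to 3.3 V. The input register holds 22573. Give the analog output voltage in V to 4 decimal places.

LSB = 3.3 V / 2^16 = 50.35 µV.
V_out = 0 + 22573 × 5.0354e-05 V = 1.13664 V.

1.1366 V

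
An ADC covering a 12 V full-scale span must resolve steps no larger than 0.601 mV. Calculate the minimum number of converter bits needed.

15 bits

Number of steps required ≥ 12 V / 0.601 mV = 19966.72.
Need 2^N ≥ 19966.72; 2^14 = 16384, 2^15 = 32768.
Minimum N = 15.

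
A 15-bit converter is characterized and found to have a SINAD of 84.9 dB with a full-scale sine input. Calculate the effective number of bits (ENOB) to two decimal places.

ENOB = (SINAD − 1.76) / 6.02 = (84.9 − 1.76)/6.02 = 13.811.

13.81 bits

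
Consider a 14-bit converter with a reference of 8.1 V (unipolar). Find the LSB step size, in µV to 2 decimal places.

Full-scale span = 8.1 V.
LSB = 8.1 / 2^14 = 8.1 / 16384 = 0.000494385 V = 494.38 µV.

494.38 µV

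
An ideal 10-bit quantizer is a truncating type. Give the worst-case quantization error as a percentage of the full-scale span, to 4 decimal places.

Truncating → worst-case error = 1 LSB = V_FS/2^10, so 100/1024 = 0.0976562 % of full scale.

0.0977 %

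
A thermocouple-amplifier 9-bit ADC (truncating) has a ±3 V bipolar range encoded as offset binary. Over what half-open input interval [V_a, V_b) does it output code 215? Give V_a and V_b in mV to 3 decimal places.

[-480.469 mV, -468.750 mV)

LSB = 6/2^9 = 11.719 mV.
V_a = V_low + 215·LSB = -0.480469 V; V_b = V_low + 216·LSB = -0.46875 V.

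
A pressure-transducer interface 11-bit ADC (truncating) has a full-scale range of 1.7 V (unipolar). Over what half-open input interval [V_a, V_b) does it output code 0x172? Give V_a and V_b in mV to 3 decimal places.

[307.129 mV, 307.959 mV)

LSB = 1.7/2^11 = 0.830 mV.
Code 0x172 = 370 decimal.
V_a = V_low + 370·LSB = 0.307129 V; V_b = V_low + 371·LSB = 0.307959 V.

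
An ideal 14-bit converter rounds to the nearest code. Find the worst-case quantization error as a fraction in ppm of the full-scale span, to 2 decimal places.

Rounding → worst-case error = ½ LSB = V_FS/2^15, so 1e+06/32768 = 30.5176 ppm of full scale.

30.52 ppm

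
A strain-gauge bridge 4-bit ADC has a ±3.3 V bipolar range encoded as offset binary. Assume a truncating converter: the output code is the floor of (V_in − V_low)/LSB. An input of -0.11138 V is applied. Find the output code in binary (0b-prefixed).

Full-scale span = 6.6 V; LSB = 6.6/2^4 = 412.500 mV.
(-0.11138 − (−3.3)) / 0.4125 = 7.730 LSBs.
Floor → code 7.
In binary (0b-prefixed): 0b111.

code 0b111 (decimal 7)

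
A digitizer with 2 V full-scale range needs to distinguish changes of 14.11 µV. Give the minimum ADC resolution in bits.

Number of steps required ≥ 2 V / 14.11 µV = 141743.44.
Need 2^N ≥ 141743.44; 2^17 = 131072, 2^18 = 262144.
Minimum N = 18.

18 bits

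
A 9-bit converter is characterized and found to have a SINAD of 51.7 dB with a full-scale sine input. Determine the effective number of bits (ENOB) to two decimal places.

ENOB = (SINAD − 1.76) / 6.02 = (51.7 − 1.76)/6.02 = 8.296.

8.30 bits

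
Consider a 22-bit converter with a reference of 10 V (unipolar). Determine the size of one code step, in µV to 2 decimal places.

Full-scale span = 10 V.
LSB = 10 / 2^22 = 10 / 4194304 = 2.38419e-06 V = 2.38 µV.

2.38 µV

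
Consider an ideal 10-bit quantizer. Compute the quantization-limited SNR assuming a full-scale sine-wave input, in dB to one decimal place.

SNR ≈ 6.02·N + 1.76 dB = 6.02·10 + 1.76 = 61.96 dB.

62.0 dB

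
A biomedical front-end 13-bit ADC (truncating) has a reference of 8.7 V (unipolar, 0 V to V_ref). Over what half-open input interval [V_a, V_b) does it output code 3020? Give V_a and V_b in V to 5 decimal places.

[3.20728 V, 3.20834 V)

LSB = 8.7/2^13 = 1.062 mV.
V_a = V_low + 3020·LSB = 3.20728 V; V_b = V_low + 3021·LSB = 3.20834 V.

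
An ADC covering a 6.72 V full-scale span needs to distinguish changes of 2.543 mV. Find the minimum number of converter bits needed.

Number of steps required ≥ 6.72 V / 2.543 mV = 2642.55.
Need 2^N ≥ 2642.55; 2^11 = 2048, 2^12 = 4096.
Minimum N = 12.

12 bits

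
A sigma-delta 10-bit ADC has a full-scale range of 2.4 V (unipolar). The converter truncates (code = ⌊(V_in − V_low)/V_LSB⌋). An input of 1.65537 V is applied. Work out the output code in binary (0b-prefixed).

code 0b1011000010 (decimal 706)

LSB = 2.4 V / 1024 = 2.344 mV.
Input sits at 706.291 steps above V_low.
⌊·⌋(706.291) = 706.
In binary (0b-prefixed): 0b1011000010.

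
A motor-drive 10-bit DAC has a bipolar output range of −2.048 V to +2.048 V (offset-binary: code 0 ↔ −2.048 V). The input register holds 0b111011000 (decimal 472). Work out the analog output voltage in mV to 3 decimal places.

LSB = 4.096 V / 2^10 = 4.000 mV.
Code 0b111011000 = 472 decimal.
V_out = (−2.048) + 472 × 0.004 V = -0.16 V.
= -160.000 mV.

-160.000 mV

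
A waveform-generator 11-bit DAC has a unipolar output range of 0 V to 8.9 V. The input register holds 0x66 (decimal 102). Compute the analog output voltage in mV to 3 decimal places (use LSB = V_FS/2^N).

LSB = 8.9 V / 2^11 = 4.346 mV.
Code 0x66 = 102 decimal.
V_out = 0 + 102 × 0.0043457 V = 0.443262 V.
= 443.262 mV.

443.262 mV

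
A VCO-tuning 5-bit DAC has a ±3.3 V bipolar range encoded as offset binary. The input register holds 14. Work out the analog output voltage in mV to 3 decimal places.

-412.500 mV

LSB = 6.6 V / 2^5 = 206.250 mV.
V_out = (−3.3) + 14 × 0.20625 V = -0.4125 V.
= -412.500 mV.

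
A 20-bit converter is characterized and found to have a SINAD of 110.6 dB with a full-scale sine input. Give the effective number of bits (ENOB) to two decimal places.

18.08 bits

ENOB = (SINAD − 1.76) / 6.02 = (110.6 − 1.76)/6.02 = 18.080.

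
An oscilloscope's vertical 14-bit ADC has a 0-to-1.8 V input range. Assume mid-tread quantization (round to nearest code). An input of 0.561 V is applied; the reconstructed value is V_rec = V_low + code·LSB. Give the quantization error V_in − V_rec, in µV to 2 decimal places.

One LSB is 1.8 V / 16384 = 109.86 µV.
(0.561 − 0)/0.000109863 = 5106.3467; round gives code 5106.
Reconstructed: 0.56096191 V.
Difference: 3.80859e-05 V → 38.09 µV.

38.09 µV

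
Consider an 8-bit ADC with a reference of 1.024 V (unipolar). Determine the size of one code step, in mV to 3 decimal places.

Full-scale span = 1.024 V.
LSB = 1.024 / 2^8 = 1.024 / 256 = 0.004 V = 4.000 mV.

4.000 mV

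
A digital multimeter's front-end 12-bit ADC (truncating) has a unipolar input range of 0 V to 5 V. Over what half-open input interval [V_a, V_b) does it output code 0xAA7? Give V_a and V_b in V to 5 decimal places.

[3.32886 V, 3.33008 V)

LSB = 5/2^12 = 1.221 mV.
Code 0xAA7 = 2727 decimal.
V_a = V_low + 2727·LSB = 3.32886 V; V_b = V_low + 2728·LSB = 3.33008 V.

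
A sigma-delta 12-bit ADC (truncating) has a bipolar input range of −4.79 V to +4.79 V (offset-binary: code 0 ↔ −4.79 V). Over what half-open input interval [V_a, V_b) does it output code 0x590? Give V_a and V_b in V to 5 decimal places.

LSB = 9.58/2^12 = 2.339 mV.
Code 0x590 = 1424 decimal.
V_a = V_low + 1424·LSB = -1.45945 V; V_b = V_low + 1425·LSB = -1.45711 V.

[-1.45945 V, -1.45711 V)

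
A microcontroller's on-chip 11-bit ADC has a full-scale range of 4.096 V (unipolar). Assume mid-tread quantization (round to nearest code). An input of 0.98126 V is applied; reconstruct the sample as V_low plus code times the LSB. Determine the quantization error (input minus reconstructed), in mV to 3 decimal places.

-0.740 mV

Step size: 4.096 V ÷ 2^11 = 2.000 mV.
(0.98126 − 0)/0.002 = 490.6300; round gives code 491.
V_rec = 0 + 491·0.002 = 0.982 V.
V_in − V_rec = -0.00074 V = -0.740 mV.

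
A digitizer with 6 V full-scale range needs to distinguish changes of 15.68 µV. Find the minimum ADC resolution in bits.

19 bits

Number of steps required ≥ 6 V / 15.68 µV = 382653.06.
Need 2^N ≥ 382653.06; 2^18 = 262144, 2^19 = 524288.
Minimum N = 19.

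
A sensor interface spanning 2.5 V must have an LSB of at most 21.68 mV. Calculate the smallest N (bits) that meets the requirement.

7 bits

Number of steps required ≥ 2.5 V / 21.68 mV = 115.31.
Need 2^N ≥ 115.31; 2^6 = 64, 2^7 = 128.
Minimum N = 7.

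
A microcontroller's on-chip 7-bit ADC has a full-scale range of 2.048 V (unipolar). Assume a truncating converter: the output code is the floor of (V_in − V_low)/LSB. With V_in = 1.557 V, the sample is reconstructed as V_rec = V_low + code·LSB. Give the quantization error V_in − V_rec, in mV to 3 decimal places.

5.000 mV

LSB = 2.048/2^7 = 16.000 mV.
(1.557 − 0)/0.016 = 97.3125; ⌊·⌋ gives code 97.
Reconstructed: 1.552 V.
Error = 1.557 − 1.552 = 0.005 V = 5.000 mV.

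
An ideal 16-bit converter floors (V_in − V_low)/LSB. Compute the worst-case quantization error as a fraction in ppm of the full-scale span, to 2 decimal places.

15.26 ppm

Truncating → worst-case error = 1 LSB = V_FS/2^16, so 1e+06/65536 = 15.2588 ppm of full scale.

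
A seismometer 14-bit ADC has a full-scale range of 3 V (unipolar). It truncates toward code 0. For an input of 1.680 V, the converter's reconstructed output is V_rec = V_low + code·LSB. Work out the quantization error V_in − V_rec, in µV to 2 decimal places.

One LSB is 3 V / 16384 = 183.11 µV.
(V_in − V_low)/LSB = (1.680 − 0)/0.000183105 = 9175.0400 → code 9175 (floor).
V_rec = 0 + 9175·0.000183105 = 1.6799927 V.
Difference: 7.32422e-06 V → 7.32 µV.

7.32 µV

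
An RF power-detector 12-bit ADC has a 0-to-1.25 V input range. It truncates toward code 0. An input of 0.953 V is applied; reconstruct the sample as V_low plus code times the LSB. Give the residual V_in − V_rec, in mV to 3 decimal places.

One LSB is 1.25 V / 4096 = 305.18 µV.
(0.953 − 0)/0.000305176 = 3122.7904; ⌊·⌋ gives code 3122.
V_rec = 0 + 3122·0.000305176 = 0.95275879 V.
V_in − V_rec = 0.000241211 V = 0.241 mV.

0.241 mV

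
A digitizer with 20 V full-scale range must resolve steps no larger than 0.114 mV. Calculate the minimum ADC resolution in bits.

18 bits

Number of steps required ≥ 20 V / 0.114 mV = 175438.60.
Need 2^N ≥ 175438.60; 2^17 = 131072, 2^18 = 262144.
Minimum N = 18.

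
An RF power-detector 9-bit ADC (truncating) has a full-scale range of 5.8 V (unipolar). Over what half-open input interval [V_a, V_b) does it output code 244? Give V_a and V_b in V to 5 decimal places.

[2.76406 V, 2.77539 V)

LSB = 5.8/2^9 = 11.328 mV.
V_a = V_low + 244·LSB = 2.76406 V; V_b = V_low + 245·LSB = 2.77539 V.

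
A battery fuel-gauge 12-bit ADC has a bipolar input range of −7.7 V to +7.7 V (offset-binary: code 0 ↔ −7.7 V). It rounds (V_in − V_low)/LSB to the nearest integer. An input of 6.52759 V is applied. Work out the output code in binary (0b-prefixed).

code 0b111011001000 (decimal 3784)

Full-scale span = 15.4 V; LSB = 15.4/2^12 = 3.760 mV.
(V_in − V_low)/LSB = (6.52759 − (−7.7)) / 0.00375977 = 3784.169.
Round → code 3784.
In binary (0b-prefixed): 0b111011001000.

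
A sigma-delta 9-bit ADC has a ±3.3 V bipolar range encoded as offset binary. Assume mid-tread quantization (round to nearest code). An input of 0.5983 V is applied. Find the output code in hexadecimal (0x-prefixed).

code 0x12E (decimal 302)

Full-scale span = 6.6 V; LSB = 6.6/2^9 = 12.891 mV.
(0.5983 − (−3.3)) / 0.0128906 = 302.414 LSBs.
So the output code is 302.
In hexadecimal (0x-prefixed): 0x12E.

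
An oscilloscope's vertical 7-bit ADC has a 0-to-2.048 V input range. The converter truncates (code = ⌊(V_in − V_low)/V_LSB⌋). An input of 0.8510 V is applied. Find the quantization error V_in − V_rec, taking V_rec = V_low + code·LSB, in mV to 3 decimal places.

Step size: 2.048 V ÷ 2^7 = 16.000 mV.
Scaled input = 53.1875 LSBs, so code = 53.
Code 53 maps back to 0 + 53×0.016 V = 0.848 V.
Difference: 0.003 V → 3.000 mV.

3.000 mV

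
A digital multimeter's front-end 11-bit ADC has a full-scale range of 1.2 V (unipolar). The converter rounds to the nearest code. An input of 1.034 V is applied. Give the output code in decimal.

LSB = 1.2 V / 2048 = 0.586 mV.
Input sits at 1764.693 steps above V_low.
round(1764.693) = 1765.

code 1765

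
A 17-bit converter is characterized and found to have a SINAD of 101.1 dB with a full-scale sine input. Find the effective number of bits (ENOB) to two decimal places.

ENOB = (SINAD − 1.76) / 6.02 = (101.1 − 1.76)/6.02 = 16.502.

16.50 bits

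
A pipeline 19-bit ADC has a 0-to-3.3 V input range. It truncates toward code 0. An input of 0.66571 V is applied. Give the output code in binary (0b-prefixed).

code 0b11001110100100100 (decimal 105764)

With 524288 levels over 3.3 V, one step is 6.29 µV.
Input sits at 105764.777 steps above V_low.
Floor → code 105764.
In binary (0b-prefixed): 0b11001110100100100.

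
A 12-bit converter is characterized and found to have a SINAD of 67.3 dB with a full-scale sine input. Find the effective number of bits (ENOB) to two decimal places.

10.89 bits

ENOB = (SINAD − 1.76) / 6.02 = (67.3 − 1.76)/6.02 = 10.887.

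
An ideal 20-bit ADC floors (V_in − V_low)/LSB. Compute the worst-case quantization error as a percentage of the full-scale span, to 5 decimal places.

Truncating → worst-case error = 1 LSB = V_FS/2^20, so 100/1048576 = 9.53674e-05 % of full scale.

0.00010 %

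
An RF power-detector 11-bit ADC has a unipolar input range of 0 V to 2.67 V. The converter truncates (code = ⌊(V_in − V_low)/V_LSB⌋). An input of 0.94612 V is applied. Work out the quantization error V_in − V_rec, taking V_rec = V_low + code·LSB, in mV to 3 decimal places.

One LSB is 2.67 V / 2048 = 1.304 mV.
(V_in − V_low)/LSB = (0.94612 − 0)/0.00130371 = 725.7130 → code 725 (floor).
Code 725 maps back to 0 + 725×0.00130371 V = 0.94519043 V.
Difference: 0.00092957 V → 0.930 mV.

0.930 mV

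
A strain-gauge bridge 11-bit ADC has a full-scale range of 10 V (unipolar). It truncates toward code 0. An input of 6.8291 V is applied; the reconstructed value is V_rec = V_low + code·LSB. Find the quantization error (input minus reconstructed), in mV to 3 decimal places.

2.928 mV

Step size: 10 V ÷ 2^11 = 4.883 mV.
Scaled input = 1398.5997 LSBs, so code = 1398.
V_rec = 0 + 1398·0.00488281 = 6.8261719 V.
V_in − V_rec = 0.00292813 V = 2.928 mV.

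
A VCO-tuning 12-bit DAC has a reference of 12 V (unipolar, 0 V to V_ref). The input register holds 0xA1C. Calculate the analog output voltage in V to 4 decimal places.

7.5820 V

LSB = 12 V / 2^12 = 2.930 mV.
Code 0xA1C = 2588 decimal.
V_out = 0 + 2588 × 0.00292969 V = 7.58203 V.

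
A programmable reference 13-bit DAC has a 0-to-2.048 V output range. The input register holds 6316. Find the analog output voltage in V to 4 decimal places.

LSB = 2.048 V / 2^13 = 250.00 µV.
V_out = 0 + 6316 × 0.00025 V = 1.579 V.

1.5790 V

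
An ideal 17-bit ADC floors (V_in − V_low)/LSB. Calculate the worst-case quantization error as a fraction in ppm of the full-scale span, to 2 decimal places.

Truncating → worst-case error = 1 LSB = V_FS/2^17, so 1e+06/131072 = 7.62939 ppm of full scale.

7.63 ppm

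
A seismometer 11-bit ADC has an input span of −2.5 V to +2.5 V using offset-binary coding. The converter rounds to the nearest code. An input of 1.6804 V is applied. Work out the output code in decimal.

code 1712

LSB = 5 V / 2048 = 2.441 mV.
Input sits at 1712.292 steps above V_low.
round(1712.292) = 1712.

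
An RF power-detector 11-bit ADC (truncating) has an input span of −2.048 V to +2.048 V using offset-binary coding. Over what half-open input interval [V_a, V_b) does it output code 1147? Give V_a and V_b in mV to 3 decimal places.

LSB = 4.096/2^11 = 2.000 mV.
V_a = V_low + 1147·LSB = 0.246 V; V_b = V_low + 1148·LSB = 0.248 V.

[246.000 mV, 248.000 mV)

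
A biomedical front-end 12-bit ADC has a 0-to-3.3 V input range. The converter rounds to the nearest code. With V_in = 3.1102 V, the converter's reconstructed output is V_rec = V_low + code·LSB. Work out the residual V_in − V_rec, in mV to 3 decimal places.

LSB = 3.3/2^12 = 0.806 mV.
Scaled input = 3860.4179 LSBs, so code = 3860.
V_rec = 0 + 3860·0.000805664 = 3.1098633 V.
V_in − V_rec = 0.000336719 V = 0.337 mV.

0.337 mV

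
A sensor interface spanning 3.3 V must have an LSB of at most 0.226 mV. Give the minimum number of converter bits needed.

Number of steps required ≥ 3.3 V / 0.226 mV = 14601.77.
Need 2^N ≥ 14601.77; 2^13 = 8192, 2^14 = 16384.
Minimum N = 14.

14 bits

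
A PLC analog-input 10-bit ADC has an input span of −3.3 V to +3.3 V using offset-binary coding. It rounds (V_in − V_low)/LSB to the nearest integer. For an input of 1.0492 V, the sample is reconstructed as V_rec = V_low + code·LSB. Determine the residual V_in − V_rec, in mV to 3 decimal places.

-1.386 mV

Step size: 6.6 V ÷ 2^10 = 6.445 mV.
(1.0492 − (−3.3))/0.00644531 = 674.7850; round gives code 675.
Reconstructed: 1.0505859 V.
V_in − V_rec = -0.00138594 V = -1.386 mV.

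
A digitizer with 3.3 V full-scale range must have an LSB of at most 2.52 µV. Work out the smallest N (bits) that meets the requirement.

Number of steps required ≥ 3.3 V / 2.52 µV = 1309523.81.
Need 2^N ≥ 1309523.81; 2^20 = 1048576, 2^21 = 2097152.
Minimum N = 21.

21 bits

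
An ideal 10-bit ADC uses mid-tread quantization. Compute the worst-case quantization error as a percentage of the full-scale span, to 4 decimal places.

Rounding → worst-case error = ½ LSB = V_FS/2^11, so 100/2048 = 0.0488281 % of full scale.

0.0488 %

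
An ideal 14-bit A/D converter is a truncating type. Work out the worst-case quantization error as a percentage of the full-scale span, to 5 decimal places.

0.00610 %

Truncating → worst-case error = 1 LSB = V_FS/2^14, so 100/16384 = 0.00610352 % of full scale.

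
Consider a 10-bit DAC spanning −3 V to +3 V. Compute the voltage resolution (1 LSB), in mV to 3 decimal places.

5.859 mV

Full-scale span = 6 V.
LSB = 6 / 2^10 = 6 / 1024 = 0.00585938 V = 5.859 mV.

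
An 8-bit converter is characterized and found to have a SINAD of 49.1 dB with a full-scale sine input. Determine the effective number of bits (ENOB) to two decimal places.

ENOB = (SINAD − 1.76) / 6.02 = (49.1 − 1.76)/6.02 = 7.864.

7.86 bits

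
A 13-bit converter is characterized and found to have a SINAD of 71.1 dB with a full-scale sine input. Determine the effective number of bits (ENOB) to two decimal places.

ENOB = (SINAD − 1.76) / 6.02 = (71.1 − 1.76)/6.02 = 11.518.

11.52 bits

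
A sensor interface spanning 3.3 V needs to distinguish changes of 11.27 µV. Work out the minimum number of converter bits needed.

19 bits

Number of steps required ≥ 3.3 V / 11.27 µV = 292812.78.
Need 2^N ≥ 292812.78; 2^18 = 262144, 2^19 = 524288.
Minimum N = 19.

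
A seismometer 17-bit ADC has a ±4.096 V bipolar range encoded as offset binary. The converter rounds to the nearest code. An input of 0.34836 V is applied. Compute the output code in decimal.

code 71110

With 131072 levels over 8.192 V, one step is 62.50 µV.
(V_in − V_low)/LSB = (0.34836 − (−4.096)) / 6.25e-05 = 71109.760.
So the output code is 71110.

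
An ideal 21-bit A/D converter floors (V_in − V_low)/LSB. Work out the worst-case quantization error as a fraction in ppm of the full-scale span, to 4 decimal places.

Truncating → worst-case error = 1 LSB = V_FS/2^21, so 1e+06/2097152 = 0.476837 ppm of full scale.

0.4768 ppm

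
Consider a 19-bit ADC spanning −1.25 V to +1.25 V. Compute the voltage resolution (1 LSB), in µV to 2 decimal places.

Full-scale span = 2.5 V.
LSB = 2.5 / 2^19 = 2.5 / 524288 = 4.76837e-06 V = 4.77 µV.

4.77 µV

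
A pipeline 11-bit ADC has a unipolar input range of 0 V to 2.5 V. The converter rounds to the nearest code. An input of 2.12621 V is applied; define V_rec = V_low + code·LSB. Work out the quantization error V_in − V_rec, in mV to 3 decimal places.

-0.255 mV

LSB = 2.5/2^11 = 1.221 mV.
(V_in − V_low)/LSB = (2.12621 − 0)/0.0012207 = 1741.7912 → code 1742 (round).
Reconstructed: 2.1264648 V.
Difference: -0.000254844 V → -0.255 mV.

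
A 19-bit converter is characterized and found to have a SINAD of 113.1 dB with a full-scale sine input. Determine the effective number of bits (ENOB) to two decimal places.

ENOB = (SINAD − 1.76) / 6.02 = (113.1 − 1.76)/6.02 = 18.495.

18.50 bits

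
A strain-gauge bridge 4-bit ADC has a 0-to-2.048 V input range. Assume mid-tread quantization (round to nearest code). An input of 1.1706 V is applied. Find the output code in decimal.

code 9

LSB = 2.048 V / 16 = 128.000 mV.
Input sits at 9.145 steps above V_low.
Round → code 9.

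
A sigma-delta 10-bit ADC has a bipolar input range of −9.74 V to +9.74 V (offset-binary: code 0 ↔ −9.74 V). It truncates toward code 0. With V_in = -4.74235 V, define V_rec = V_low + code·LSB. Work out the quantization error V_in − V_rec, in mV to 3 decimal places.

One LSB is 19.48 V / 1024 = 19.023 mV.
(-4.74235 − (−9.74))/0.0190234 = 262.7101; ⌊·⌋ gives code 262.
V_rec = (−9.74) + 262·0.0190234 = -4.7558594 V.
Difference: 0.0135094 V → 13.509 mV.

13.509 mV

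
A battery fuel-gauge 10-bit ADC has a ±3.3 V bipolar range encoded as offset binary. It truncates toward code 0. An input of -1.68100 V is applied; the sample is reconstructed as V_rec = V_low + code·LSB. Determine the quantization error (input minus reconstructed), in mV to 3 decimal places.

LSB = 6.6/2^10 = 6.445 mV.
(V_in − V_low)/LSB = (-1.68100 − (−3.3))/0.00644531 = 251.1903 → code 251 (floor).
Reconstructed: -1.6822266 V.
Error = -1.68100 − (−1.6822266) = 0.00122656 V = 1.227 mV.

1.227 mV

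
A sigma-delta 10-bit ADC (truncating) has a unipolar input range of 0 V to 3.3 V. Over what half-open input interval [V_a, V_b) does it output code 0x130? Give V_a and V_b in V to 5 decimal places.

[0.97969 V, 0.98291 V)

LSB = 3.3/2^10 = 3.223 mV.
Code 0x130 = 304 decimal.
V_a = V_low + 304·LSB = 0.979688 V; V_b = V_low + 305·LSB = 0.98291 V.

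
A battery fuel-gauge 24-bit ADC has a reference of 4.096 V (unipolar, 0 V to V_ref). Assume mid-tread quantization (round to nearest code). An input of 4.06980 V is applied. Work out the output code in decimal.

code 16669901

Full-scale span = 4.096 V; LSB = 4.096/2^24 = 0.24 µV.
(V_in − V_low)/LSB = (4.06980 − 0) / 2.44141e-07 = 16669900.800.
So the output code is 16669901.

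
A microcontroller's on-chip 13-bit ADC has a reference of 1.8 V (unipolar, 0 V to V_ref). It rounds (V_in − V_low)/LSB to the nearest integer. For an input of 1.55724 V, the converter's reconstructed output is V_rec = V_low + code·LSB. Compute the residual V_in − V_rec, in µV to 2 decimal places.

LSB = 1.8/2^13 = 219.73 µV.
Scaled input = 7087.1723 LSBs, so code = 7087.
V_rec = 0 + 7087·0.000219727 = 1.5572021 V.
V_in − V_rec = 3.78516e-05 V = 37.85 µV.

37.85 µV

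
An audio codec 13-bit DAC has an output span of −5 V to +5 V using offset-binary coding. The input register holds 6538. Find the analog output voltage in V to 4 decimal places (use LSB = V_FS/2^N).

LSB = 10 V / 2^13 = 1.221 mV.
V_out = (−5) + 6538 × 0.0012207 V = 2.98096 V.

2.9810 V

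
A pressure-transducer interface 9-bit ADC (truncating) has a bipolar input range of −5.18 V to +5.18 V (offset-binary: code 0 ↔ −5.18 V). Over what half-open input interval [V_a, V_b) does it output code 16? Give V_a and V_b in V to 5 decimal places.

LSB = 10.36/2^9 = 20.234 mV.
V_a = V_low + 16·LSB = -4.85625 V; V_b = V_low + 17·LSB = -4.83602 V.

[-4.85625 V, -4.83602 V)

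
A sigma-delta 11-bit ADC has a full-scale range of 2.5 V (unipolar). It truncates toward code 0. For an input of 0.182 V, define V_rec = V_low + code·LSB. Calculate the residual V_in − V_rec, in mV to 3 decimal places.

One LSB is 2.5 V / 2048 = 1.221 mV.
Scaled input = 149.0944 LSBs, so code = 149.
Reconstructed: 0.18188477 V.
Difference: 0.000115234 V → 0.115 mV.

0.115 mV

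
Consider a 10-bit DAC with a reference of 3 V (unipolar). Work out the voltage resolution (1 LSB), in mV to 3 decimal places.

Full-scale span = 3 V.
LSB = 3 / 2^10 = 3 / 1024 = 0.00292969 V = 2.930 mV.

2.930 mV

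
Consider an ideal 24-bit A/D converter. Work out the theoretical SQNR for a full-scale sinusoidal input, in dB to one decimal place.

146.2 dB

SNR ≈ 6.02·N + 1.76 dB = 6.02·24 + 1.76 = 146.24 dB.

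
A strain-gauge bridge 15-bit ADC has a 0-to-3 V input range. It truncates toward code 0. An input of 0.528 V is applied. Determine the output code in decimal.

code 5767

Full-scale span = 3 V; LSB = 3/2^15 = 91.55 µV.
Input sits at 5767.168 steps above V_low.
Floor → code 5767.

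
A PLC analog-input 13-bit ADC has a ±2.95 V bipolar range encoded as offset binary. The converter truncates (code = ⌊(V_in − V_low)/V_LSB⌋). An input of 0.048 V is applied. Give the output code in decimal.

code 4162

LSB = 5.9 V / 8192 = 0.720 mV.
Input sits at 4162.647 steps above V_low.
So the output code is 4162.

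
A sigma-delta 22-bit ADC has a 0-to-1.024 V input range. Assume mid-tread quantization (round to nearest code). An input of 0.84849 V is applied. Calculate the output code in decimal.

code 3475415

With 4194304 levels over 1.024 V, one step is 0.24 µV.
Input sits at 3475415.040 steps above V_low.
round(3475415.040) = 3475415.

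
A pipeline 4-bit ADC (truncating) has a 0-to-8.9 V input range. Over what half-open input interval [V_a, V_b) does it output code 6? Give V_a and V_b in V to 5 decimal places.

LSB = 8.9/2^4 = 0.5563 V.
V_a = V_low + 6·LSB = 3.3375 V; V_b = V_low + 7·LSB = 3.89375 V.

[3.33750 V, 3.89375 V)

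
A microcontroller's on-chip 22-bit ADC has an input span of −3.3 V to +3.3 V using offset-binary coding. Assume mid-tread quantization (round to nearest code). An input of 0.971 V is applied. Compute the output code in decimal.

code 2714223

Full-scale span = 6.6 V; LSB = 6.6/2^22 = 1.57 µV.
(V_in − V_low)/LSB = (0.971 − (−3.3)) / 1.57356e-06 = 2714223.088.
Round → code 2714223.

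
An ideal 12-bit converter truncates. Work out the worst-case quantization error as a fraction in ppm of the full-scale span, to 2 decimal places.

Truncating → worst-case error = 1 LSB = V_FS/2^12, so 1e+06/4096 = 244.141 ppm of full scale.

244.14 ppm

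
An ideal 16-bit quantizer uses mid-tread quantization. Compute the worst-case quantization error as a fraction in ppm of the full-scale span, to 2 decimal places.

7.63 ppm

Rounding → worst-case error = ½ LSB = V_FS/2^17, so 1e+06/131072 = 7.62939 ppm of full scale.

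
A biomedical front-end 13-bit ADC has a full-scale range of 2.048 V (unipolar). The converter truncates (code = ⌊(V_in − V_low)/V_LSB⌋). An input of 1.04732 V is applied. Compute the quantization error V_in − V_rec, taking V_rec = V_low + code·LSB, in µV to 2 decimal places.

70.00 µV

One LSB is 2.048 V / 8192 = 250.00 µV.
(1.04732 − 0)/0.00025 = 4189.2800; ⌊·⌋ gives code 4189.
V_rec = 0 + 4189·0.00025 = 1.04725 V.
Error = 1.04732 − 1.04725 = 7e-05 V = 70.00 µV.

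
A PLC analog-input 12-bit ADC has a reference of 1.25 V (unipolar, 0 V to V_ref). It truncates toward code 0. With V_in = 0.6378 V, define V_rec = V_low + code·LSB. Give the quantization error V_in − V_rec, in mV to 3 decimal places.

0.288 mV

One LSB is 1.25 V / 4096 = 305.18 µV.
(0.6378 − 0)/0.000305176 = 2089.9430; ⌊·⌋ gives code 2089.
Reconstructed: 0.63751221 V.
Error = 0.6378 − 0.63751221 = 0.000287793 V = 0.288 mV.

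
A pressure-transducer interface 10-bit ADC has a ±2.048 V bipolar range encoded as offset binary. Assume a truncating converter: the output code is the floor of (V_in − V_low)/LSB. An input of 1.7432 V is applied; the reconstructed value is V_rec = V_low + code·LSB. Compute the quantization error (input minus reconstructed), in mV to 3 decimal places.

3.200 mV

One LSB is 4.096 V / 1024 = 4.000 mV.
Scaled input = 947.8000 LSBs, so code = 947.
Reconstructed: 1.74 V.
Difference: 0.0032 V → 3.200 mV.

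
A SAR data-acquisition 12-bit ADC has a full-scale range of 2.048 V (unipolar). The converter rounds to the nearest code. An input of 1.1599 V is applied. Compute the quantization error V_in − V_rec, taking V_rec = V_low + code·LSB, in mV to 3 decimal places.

Step size: 2.048 V ÷ 2^12 = 0.500 mV.
(V_in − V_low)/LSB = (1.1599 − 0)/0.0005 = 2319.8000 → code 2320 (round).
V_rec = 0 + 2320·0.0005 = 1.16 V.
Difference: -0.0001 V → -0.100 mV.

-0.100 mV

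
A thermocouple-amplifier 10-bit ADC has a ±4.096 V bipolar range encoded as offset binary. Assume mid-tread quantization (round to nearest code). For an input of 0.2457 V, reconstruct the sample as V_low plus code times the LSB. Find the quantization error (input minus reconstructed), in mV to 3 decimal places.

-2.300 mV

LSB = 8.192/2^10 = 8.000 mV.
(0.2457 − (−4.096))/0.008 = 542.7125; round gives code 543.
Reconstructed: 0.248 V.
Difference: -0.0023 V → -2.300 mV.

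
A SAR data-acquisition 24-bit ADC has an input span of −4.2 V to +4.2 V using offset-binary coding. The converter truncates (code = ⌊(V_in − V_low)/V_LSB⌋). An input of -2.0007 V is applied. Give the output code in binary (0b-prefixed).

code 0b10000110000011010111010 (decimal 4392634)

Full-scale span = 8.4 V; LSB = 8.4/2^24 = 0.50 µV.
Input sits at 4392634.661 steps above V_low.
So the output code is 4392634.
In binary (0b-prefixed): 0b10000110000011010111010.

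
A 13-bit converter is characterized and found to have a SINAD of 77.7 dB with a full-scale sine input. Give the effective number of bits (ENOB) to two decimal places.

12.61 bits

ENOB = (SINAD − 1.76) / 6.02 = (77.7 − 1.76)/6.02 = 12.615.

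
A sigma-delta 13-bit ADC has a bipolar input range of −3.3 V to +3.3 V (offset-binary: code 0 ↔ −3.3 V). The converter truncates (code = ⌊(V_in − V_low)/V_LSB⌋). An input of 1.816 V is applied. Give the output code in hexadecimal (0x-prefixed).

code 0x18CE (decimal 6350)

Full-scale span = 6.6 V; LSB = 6.6/2^13 = 0.806 mV.
(V_in − V_low)/LSB = (1.816 − (−3.3)) / 0.000805664 = 6350.041.
Floor → code 6350.
In hexadecimal (0x-prefixed): 0x18CE.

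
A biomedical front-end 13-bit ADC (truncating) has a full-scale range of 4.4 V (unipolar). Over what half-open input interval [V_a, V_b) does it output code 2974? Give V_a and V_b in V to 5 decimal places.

[1.59736 V, 1.59790 V)

LSB = 4.4/2^13 = 0.537 mV.
V_a = V_low + 2974·LSB = 1.59736 V; V_b = V_low + 2975·LSB = 1.5979 V.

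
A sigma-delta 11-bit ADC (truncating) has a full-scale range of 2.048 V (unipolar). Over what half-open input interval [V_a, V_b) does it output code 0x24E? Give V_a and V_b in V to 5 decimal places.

LSB = 2.048/2^11 = 1.000 mV.
Code 0x24E = 590 decimal.
V_a = V_low + 590·LSB = 0.59 V; V_b = V_low + 591·LSB = 0.591 V.

[0.59000 V, 0.59100 V)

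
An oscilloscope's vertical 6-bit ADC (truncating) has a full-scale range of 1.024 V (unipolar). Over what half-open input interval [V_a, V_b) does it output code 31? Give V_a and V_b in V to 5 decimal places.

LSB = 1.024/2^6 = 16.000 mV.
V_a = V_low + 31·LSB = 0.496 V; V_b = V_low + 32·LSB = 0.512 V.

[0.49600 V, 0.51200 V)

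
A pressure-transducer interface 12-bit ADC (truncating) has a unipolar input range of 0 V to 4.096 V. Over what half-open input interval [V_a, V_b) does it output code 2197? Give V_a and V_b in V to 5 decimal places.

[2.19700 V, 2.19800 V)

LSB = 4.096/2^12 = 1.000 mV.
V_a = V_low + 2197·LSB = 2.197 V; V_b = V_low + 2198·LSB = 2.198 V.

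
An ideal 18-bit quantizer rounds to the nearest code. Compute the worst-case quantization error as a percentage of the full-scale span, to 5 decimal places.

Rounding → worst-case error = ½ LSB = V_FS/2^19, so 100/524288 = 0.000190735 % of full scale.

0.00019 %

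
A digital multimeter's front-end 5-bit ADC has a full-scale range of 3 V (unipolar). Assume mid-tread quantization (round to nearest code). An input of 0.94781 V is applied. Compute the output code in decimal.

With 32 levels over 3 V, one step is 93.750 mV.
(V_in − V_low)/LSB = (0.94781 − 0) / 0.09375 = 10.110.
round(10.110) = 10.

code 10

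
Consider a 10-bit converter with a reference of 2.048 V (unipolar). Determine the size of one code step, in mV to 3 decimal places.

2.000 mV

Full-scale span = 2.048 V.
LSB = 2.048 / 2^10 = 2.048 / 1024 = 0.002 V = 2.000 mV.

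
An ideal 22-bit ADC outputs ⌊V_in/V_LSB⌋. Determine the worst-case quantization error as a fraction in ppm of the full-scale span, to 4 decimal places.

Truncating → worst-case error = 1 LSB = V_FS/2^22, so 1e+06/4194304 = 0.238419 ppm of full scale.

0.2384 ppm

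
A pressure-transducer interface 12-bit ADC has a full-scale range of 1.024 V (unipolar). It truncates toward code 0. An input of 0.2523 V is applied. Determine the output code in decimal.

code 1009

With 4096 levels over 1.024 V, one step is 250.00 µV.
(0.2523 − 0) / 0.00025 = 1009.200 LSBs.
So the output code is 1009.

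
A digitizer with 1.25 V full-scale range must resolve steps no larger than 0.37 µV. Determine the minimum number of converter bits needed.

Number of steps required ≥ 1.25 V / 0.37 µV = 3378378.38.
Need 2^N ≥ 3378378.38; 2^21 = 2097152, 2^22 = 4194304.
Minimum N = 22.

22 bits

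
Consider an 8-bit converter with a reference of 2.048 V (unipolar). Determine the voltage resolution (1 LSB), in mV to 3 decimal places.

Full-scale span = 2.048 V.
LSB = 2.048 / 2^8 = 2.048 / 256 = 0.008 V = 8.000 mV.

8.000 mV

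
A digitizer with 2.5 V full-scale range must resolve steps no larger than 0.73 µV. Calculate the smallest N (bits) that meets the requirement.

22 bits

Number of steps required ≥ 2.5 V / 0.73 µV = 3424657.53.
Need 2^N ≥ 3424657.53; 2^21 = 2097152, 2^22 = 4194304.
Minimum N = 22.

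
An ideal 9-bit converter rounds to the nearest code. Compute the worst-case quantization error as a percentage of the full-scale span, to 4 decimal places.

Rounding → worst-case error = ½ LSB = V_FS/2^10, so 100/1024 = 0.0976562 % of full scale.

0.0977 %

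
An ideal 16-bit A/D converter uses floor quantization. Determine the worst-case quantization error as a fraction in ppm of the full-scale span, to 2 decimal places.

15.26 ppm

Truncating → worst-case error = 1 LSB = V_FS/2^16, so 1e+06/65536 = 15.2588 ppm of full scale.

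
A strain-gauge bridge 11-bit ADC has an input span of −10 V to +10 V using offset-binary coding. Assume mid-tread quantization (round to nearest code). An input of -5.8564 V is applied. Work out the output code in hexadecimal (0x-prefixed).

code 0x1A8 (decimal 424)

LSB = 20 V / 2048 = 9.766 mV.
(-5.8564 − (−10)) / 0.00976562 = 424.305 LSBs.
round(424.305) = 424.
In hexadecimal (0x-prefixed): 0x1A8.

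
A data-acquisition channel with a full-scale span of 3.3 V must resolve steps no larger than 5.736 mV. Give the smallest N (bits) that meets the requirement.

10 bits

Number of steps required ≥ 3.3 V / 5.736 mV = 575.31.
Need 2^N ≥ 575.31; 2^9 = 512, 2^10 = 1024.
Minimum N = 10.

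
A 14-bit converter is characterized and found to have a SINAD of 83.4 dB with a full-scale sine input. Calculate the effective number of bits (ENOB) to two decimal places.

13.56 bits

ENOB = (SINAD − 1.76) / 6.02 = (83.4 − 1.76)/6.02 = 13.561.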